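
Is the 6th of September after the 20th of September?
No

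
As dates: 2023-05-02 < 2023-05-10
True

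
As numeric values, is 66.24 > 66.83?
False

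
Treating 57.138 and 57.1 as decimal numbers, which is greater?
57.138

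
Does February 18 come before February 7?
No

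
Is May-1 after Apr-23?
Yes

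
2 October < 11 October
True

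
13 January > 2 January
True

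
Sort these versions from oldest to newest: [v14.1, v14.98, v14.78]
[v14.1, v14.78, v14.98]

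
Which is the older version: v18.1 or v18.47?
v18.1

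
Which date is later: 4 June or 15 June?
15 June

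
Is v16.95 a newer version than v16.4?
Yes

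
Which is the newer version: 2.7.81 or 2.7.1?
2.7.81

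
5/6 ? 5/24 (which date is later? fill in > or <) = <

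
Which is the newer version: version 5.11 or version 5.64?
version 5.64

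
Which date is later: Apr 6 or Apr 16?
Apr 16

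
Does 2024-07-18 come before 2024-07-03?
No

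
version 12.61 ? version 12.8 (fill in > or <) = >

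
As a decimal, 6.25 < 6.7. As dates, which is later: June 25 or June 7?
June 25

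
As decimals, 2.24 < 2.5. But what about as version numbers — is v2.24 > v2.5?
True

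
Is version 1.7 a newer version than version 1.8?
No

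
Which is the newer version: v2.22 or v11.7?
v11.7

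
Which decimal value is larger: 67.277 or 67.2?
67.277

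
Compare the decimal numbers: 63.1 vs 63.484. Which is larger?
63.484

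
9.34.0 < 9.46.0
True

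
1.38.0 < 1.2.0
False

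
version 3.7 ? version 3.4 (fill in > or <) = >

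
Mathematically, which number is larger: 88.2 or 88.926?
88.926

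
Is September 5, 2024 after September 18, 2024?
No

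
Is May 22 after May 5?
Yes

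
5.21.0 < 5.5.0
False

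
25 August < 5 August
False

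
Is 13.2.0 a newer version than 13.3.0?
No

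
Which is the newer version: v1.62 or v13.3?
v13.3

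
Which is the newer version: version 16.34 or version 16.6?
version 16.34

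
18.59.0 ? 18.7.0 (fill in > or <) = >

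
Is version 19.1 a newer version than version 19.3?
No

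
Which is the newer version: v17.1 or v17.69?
v17.69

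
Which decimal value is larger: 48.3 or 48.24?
48.3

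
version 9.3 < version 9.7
True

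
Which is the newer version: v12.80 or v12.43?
v12.80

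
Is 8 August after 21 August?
No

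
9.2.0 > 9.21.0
False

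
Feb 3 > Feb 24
False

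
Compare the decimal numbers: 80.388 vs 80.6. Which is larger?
80.6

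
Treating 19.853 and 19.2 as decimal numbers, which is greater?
19.853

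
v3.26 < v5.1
True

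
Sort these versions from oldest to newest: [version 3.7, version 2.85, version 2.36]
[version 2.36, version 2.85, version 3.7]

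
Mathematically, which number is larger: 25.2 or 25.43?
25.43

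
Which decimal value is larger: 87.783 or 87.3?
87.783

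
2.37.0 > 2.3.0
True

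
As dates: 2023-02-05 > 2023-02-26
False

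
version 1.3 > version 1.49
False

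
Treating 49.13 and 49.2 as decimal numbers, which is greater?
49.2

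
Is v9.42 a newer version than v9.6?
Yes. Version numbers are compared segment by segment as integers, not as decimals: minor version 42 > 6, so v9.42 > v9.6 (even though the decimal 9.42 < 9.6).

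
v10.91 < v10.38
False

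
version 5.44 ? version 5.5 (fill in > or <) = >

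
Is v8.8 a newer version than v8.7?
Yes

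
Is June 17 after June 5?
Yes. Day 17 comes after day 5 in June — this is a date comparison, not a decimal one (the decimal 6.17 would be smaller than 6.5).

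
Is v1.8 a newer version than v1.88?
No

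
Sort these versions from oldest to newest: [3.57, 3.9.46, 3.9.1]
[3.9.1, 3.9.46, 3.57]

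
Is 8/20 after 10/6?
No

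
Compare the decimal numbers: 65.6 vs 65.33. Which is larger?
65.6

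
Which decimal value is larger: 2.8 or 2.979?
2.979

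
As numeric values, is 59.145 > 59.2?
False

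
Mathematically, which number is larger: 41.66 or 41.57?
41.66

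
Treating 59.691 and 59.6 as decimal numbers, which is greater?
59.691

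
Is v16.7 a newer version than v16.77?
No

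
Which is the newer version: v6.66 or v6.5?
v6.66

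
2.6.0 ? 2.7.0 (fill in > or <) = <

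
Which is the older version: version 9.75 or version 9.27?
version 9.27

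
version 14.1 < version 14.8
True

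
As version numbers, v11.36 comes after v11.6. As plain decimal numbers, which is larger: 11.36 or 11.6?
11.6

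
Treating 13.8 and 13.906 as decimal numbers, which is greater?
13.906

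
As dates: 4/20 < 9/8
True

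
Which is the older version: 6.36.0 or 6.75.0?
6.36.0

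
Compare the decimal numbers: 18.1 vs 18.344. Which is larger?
18.344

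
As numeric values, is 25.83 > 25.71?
True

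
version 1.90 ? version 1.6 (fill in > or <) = >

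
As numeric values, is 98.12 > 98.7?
False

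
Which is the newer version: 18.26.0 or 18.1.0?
18.26.0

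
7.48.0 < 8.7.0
True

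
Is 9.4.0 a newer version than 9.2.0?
Yes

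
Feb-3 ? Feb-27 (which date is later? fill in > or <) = <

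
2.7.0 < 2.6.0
False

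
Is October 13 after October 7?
Yes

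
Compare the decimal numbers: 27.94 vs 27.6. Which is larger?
27.94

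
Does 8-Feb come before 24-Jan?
No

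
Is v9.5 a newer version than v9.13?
No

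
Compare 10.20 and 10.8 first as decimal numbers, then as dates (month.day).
As decimals: 10.20 < 10.8. As dates: 10/20 is later than 10/8 (day 20 > day 8).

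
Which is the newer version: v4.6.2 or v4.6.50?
v4.6.50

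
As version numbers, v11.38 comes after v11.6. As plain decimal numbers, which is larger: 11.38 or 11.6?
11.6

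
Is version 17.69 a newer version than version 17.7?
Yes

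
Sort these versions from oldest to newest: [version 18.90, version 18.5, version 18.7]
[version 18.5, version 18.7, version 18.90]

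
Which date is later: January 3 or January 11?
January 11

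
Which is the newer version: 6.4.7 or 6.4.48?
6.4.48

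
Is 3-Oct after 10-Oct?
No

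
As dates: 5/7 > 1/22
True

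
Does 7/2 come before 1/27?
No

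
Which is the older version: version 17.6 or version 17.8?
version 17.6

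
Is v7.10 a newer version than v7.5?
Yes. Version numbers are compared segment by segment as integers, not as decimals: minor version 10 > 5, so v7.10 > v7.5 (even though the decimal 7.10 < 7.5).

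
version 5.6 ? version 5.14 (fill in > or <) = <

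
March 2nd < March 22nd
True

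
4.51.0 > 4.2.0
True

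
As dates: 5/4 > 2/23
True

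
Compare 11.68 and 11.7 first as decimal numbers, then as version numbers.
As decimals: 11.68 < 11.7. As versions: v11.68 > v11.7 (minor version 68 > 7).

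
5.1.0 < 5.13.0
True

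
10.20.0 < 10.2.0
False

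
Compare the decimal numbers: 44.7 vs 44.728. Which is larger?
44.728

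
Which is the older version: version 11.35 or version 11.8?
version 11.8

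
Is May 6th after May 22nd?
No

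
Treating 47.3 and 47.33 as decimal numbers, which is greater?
47.33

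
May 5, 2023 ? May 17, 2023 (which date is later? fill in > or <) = <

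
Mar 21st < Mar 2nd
False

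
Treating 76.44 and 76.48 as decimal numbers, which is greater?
76.48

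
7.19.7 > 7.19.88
False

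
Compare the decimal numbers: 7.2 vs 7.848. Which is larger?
7.848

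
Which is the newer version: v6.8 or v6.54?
v6.54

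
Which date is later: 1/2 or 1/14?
1/14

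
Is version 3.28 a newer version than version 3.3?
Yes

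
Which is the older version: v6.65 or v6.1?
v6.1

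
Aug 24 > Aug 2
True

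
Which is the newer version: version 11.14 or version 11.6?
version 11.14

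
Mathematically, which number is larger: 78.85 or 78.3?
78.85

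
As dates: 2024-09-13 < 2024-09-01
False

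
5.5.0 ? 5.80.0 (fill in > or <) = <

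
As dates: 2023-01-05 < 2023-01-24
True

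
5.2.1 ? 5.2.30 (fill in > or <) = <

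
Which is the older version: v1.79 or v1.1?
v1.1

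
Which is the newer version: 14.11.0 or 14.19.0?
14.19.0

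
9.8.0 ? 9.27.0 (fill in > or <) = <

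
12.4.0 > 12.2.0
True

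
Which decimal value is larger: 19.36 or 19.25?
19.36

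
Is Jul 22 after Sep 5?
No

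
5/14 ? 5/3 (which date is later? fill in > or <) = >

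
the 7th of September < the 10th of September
True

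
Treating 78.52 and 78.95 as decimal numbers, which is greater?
78.95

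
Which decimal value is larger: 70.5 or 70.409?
70.5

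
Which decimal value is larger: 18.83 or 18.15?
18.83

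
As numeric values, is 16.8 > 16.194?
True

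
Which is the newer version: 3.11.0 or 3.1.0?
3.11.0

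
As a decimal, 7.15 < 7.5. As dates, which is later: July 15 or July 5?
July 15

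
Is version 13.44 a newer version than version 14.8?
No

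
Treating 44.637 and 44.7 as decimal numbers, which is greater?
44.7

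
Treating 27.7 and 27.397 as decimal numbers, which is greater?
27.7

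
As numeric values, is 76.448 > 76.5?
False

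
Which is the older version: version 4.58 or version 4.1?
version 4.1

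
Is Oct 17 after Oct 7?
Yes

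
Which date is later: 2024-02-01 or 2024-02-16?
2024-02-16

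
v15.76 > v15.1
True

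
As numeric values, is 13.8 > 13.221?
True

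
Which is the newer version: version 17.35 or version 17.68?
version 17.68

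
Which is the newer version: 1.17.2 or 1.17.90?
1.17.90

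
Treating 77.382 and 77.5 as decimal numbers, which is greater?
77.5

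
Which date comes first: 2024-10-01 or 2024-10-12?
2024-10-01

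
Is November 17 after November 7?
Yes. Day 17 comes after day 7 in November — this is a date comparison, not a decimal one (the decimal 11.17 would be smaller than 11.7).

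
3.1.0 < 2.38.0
False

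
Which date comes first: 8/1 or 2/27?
2/27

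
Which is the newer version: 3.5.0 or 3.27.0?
3.27.0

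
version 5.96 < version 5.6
False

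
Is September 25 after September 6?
Yes. Day 25 comes after day 6 in September — this is a date comparison, not a decimal one (the decimal 9.25 would be smaller than 9.6).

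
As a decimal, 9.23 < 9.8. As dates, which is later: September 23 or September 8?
September 23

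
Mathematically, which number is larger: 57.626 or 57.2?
57.626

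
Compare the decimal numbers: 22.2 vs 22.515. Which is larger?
22.515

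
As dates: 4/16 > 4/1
True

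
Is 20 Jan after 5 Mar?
No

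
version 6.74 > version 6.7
True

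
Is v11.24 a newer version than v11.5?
Yes. Version numbers are compared segment by segment as integers, not as decimals: minor version 24 > 5, so v11.24 > v11.5 (even though the decimal 11.24 < 11.5).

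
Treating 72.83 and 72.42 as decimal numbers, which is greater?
72.83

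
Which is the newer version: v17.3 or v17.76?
v17.76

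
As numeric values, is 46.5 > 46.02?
True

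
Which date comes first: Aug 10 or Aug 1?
Aug 1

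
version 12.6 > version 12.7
False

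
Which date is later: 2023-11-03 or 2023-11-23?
2023-11-23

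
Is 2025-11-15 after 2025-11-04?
Yes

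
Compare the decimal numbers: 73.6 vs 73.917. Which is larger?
73.917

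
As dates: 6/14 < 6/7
False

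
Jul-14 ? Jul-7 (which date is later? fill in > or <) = >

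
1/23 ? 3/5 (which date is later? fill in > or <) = <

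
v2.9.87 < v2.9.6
False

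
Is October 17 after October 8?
Yes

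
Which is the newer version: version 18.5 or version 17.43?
version 18.5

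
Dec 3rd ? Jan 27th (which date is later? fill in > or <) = >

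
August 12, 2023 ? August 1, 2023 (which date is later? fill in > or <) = >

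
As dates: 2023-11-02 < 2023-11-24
True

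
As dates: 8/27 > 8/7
True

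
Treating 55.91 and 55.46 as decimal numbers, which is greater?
55.91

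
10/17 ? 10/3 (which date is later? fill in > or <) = >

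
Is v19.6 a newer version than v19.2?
Yes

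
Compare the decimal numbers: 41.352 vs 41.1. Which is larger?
41.352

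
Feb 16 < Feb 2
False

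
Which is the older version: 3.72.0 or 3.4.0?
3.4.0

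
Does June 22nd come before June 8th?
No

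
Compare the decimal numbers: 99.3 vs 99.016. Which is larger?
99.3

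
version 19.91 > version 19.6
True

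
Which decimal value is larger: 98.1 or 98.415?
98.415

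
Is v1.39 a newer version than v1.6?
Yes. Version numbers are compared segment by segment as integers, not as decimals: minor version 39 > 6, so v1.39 > v1.6 (even though the decimal 1.39 < 1.6).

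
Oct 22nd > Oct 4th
True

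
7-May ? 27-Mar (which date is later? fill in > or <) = >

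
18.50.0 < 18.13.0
False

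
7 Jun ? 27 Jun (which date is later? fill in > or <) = <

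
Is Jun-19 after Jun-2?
Yes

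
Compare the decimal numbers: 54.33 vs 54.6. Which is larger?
54.6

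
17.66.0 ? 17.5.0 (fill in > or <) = >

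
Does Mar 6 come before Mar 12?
Yes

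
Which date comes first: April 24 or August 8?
April 24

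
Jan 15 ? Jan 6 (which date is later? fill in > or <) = >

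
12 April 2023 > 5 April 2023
True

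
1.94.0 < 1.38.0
False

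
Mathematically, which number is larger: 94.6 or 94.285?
94.6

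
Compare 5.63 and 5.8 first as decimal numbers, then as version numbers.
As decimals: 5.63 < 5.8. As versions: v5.63 > v5.8 (minor version 63 > 8).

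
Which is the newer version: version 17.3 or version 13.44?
version 17.3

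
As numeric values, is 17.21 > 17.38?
False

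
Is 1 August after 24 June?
Yes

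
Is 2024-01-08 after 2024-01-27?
No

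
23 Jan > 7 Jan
True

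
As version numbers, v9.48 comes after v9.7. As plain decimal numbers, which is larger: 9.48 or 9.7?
9.7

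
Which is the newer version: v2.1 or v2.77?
v2.77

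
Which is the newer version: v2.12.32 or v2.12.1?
v2.12.32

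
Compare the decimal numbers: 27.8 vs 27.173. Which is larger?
27.8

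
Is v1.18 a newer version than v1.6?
Yes. Version numbers are compared segment by segment as integers, not as decimals: minor version 18 > 6, so v1.18 > v1.6 (even though the decimal 1.18 < 1.6).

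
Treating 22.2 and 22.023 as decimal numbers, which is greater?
22.2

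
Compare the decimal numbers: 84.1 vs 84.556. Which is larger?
84.556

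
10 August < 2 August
False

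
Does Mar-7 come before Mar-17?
Yes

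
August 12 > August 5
True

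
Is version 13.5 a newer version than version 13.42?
No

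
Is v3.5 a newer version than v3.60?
No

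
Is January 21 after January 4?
Yes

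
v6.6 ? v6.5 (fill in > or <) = >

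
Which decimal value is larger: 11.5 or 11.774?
11.774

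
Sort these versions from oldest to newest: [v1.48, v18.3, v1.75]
[v1.48, v1.75, v18.3]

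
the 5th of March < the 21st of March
True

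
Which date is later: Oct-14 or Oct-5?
Oct-14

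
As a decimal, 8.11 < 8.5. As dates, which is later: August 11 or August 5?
August 11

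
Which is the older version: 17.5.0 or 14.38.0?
14.38.0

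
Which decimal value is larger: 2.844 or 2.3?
2.844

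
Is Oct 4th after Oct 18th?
No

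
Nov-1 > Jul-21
True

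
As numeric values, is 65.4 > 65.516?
False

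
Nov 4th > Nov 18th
False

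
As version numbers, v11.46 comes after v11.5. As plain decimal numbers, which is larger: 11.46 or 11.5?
11.5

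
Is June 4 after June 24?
No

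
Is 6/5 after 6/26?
No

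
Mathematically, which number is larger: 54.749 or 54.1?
54.749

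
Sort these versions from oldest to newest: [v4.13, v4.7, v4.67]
[v4.7, v4.13, v4.67]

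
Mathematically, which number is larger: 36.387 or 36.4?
36.4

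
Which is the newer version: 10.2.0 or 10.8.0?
10.8.0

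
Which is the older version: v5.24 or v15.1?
v5.24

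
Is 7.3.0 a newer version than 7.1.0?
Yes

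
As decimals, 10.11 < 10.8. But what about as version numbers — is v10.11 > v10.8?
True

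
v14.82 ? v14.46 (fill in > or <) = >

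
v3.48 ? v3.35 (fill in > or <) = >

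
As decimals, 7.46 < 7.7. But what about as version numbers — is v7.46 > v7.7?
True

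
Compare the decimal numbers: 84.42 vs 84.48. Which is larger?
84.48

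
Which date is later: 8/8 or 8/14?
8/14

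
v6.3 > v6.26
False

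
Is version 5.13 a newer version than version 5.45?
No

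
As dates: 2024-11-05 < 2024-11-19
True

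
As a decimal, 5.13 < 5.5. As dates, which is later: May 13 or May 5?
May 13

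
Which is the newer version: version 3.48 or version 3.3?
version 3.48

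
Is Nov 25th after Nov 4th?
Yes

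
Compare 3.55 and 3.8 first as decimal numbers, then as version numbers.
As decimals: 3.55 < 3.8. As versions: v3.55 > v3.8 (minor version 55 > 8).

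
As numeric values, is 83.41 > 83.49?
False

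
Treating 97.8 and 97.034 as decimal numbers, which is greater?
97.8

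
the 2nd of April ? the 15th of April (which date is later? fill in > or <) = <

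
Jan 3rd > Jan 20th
False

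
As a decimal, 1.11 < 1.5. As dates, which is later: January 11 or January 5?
January 11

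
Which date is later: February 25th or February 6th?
February 25th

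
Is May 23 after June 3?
No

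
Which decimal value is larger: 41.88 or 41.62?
41.88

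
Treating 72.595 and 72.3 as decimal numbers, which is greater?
72.595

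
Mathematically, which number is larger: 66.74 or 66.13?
66.74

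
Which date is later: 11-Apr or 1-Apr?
11-Apr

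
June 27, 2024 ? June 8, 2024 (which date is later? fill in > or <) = >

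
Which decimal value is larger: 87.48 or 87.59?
87.59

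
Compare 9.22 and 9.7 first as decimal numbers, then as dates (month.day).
As decimals: 9.22 < 9.7. As dates: 9/22 is later than 9/7 (day 22 > day 7).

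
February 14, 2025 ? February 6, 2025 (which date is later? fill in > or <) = >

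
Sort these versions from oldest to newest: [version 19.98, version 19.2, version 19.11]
[version 19.2, version 19.11, version 19.98]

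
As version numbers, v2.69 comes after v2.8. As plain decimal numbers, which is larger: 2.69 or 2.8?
2.8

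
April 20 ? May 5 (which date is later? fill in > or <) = <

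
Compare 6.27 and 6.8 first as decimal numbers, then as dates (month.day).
As decimals: 6.27 < 6.8. As dates: 6/27 is later than 6/8 (day 27 > day 8).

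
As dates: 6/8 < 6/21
True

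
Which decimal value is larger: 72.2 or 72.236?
72.236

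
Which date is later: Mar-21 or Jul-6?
Jul-6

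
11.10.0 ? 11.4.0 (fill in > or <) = >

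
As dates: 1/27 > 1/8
True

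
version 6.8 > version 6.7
True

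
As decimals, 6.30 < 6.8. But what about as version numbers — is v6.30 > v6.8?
True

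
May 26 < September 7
True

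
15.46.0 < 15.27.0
False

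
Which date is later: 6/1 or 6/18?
6/18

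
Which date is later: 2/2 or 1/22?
2/2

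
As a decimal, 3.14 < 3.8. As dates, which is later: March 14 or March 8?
March 14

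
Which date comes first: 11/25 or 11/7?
11/7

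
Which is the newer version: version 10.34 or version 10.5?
version 10.34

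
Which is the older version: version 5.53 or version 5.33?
version 5.33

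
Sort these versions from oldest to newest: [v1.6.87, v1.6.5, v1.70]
[v1.6.5, v1.6.87, v1.70]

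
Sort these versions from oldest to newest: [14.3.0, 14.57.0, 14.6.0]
[14.3.0, 14.6.0, 14.57.0]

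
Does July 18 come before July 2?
No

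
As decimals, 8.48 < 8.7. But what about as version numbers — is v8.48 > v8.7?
True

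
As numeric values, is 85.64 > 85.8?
False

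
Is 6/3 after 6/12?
No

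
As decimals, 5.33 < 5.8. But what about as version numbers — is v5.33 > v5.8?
True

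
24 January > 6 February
False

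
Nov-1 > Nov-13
False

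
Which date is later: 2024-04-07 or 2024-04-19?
2024-04-19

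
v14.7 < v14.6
False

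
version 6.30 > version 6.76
False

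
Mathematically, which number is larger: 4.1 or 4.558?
4.558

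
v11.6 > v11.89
False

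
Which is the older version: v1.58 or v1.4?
v1.4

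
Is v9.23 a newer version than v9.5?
Yes. Version numbers are compared segment by segment as integers, not as decimals: minor version 23 > 5, so v9.23 > v9.5 (even though the decimal 9.23 < 9.5).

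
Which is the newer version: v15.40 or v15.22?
v15.40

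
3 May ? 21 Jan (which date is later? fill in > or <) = >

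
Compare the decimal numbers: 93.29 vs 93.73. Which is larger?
93.73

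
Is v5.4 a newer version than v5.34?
No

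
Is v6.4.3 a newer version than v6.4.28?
No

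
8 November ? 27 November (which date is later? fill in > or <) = <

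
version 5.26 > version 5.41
False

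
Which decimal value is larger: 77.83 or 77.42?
77.83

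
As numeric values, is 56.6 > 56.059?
True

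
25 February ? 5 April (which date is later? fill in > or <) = <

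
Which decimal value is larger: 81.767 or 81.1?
81.767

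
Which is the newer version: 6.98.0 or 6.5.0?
6.98.0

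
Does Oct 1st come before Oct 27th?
Yes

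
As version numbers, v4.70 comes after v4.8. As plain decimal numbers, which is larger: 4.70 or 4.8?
4.8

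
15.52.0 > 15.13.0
True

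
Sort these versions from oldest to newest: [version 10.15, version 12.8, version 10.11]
[version 10.11, version 10.15, version 12.8]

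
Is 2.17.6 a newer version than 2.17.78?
No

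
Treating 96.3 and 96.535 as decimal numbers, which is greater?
96.535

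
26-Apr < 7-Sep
True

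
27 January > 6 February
False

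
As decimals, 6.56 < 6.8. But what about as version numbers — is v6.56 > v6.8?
True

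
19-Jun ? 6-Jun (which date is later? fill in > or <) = >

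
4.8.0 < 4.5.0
False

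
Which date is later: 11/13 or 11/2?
11/13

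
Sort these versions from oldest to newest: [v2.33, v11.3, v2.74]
[v2.33, v2.74, v11.3]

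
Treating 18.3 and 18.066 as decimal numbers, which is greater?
18.3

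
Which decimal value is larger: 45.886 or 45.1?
45.886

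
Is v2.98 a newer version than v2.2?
Yes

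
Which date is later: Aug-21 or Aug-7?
Aug-21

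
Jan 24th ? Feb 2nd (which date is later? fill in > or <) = <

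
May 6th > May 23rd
False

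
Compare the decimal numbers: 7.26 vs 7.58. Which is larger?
7.58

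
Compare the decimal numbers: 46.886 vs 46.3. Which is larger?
46.886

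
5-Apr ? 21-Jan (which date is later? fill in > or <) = >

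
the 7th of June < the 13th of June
True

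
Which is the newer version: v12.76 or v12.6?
v12.76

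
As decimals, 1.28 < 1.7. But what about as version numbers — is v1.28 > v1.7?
True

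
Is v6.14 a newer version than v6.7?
Yes. Version numbers are compared segment by segment as integers, not as decimals: minor version 14 > 7, so v6.14 > v6.7 (even though the decimal 6.14 < 6.7).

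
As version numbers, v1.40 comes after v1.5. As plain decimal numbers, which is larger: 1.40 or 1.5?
1.5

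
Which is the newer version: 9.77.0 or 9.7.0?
9.77.0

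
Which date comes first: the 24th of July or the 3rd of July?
the 3rd of July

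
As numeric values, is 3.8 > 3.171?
True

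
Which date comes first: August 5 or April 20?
April 20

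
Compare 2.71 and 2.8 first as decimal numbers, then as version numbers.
As decimals: 2.71 < 2.8. As versions: v2.71 > v2.8 (minor version 71 > 8).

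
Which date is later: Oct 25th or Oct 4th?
Oct 25th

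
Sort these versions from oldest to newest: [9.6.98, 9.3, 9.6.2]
[9.3, 9.6.2, 9.6.98]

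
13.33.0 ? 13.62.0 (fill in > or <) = <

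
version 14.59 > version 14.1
True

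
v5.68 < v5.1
False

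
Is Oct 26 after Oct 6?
Yes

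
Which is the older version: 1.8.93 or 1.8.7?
1.8.7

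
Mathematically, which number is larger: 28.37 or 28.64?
28.64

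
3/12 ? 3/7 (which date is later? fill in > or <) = >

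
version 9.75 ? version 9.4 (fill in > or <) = >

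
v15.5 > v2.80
True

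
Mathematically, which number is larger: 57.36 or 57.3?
57.36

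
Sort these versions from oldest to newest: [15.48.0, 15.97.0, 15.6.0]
[15.6.0, 15.48.0, 15.97.0]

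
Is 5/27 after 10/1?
No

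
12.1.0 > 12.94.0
False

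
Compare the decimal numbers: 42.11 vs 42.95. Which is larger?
42.95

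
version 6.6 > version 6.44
False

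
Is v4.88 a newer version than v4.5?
Yes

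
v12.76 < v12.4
False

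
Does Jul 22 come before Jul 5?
No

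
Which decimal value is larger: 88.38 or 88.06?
88.38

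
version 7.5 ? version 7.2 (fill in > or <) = >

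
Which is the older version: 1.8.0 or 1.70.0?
1.8.0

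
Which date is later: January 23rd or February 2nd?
February 2nd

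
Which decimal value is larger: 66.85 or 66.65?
66.85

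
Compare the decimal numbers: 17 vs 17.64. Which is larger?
17.64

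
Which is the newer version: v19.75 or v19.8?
v19.75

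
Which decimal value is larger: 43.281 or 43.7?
43.7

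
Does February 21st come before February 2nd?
No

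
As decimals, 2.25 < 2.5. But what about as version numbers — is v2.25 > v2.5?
True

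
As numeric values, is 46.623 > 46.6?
True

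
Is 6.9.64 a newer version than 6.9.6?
Yes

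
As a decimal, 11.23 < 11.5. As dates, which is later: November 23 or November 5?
November 23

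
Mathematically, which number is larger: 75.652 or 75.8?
75.8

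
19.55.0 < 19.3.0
False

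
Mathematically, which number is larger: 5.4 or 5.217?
5.4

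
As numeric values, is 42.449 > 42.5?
False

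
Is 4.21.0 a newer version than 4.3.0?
Yes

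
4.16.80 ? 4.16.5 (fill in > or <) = >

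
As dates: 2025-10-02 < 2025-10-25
True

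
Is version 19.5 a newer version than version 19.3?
Yes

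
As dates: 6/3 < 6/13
True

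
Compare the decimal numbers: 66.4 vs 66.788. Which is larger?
66.788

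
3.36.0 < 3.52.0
True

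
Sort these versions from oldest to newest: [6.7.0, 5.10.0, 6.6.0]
[5.10.0, 6.6.0, 6.7.0]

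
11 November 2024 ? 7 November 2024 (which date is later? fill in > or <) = >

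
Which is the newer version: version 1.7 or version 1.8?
version 1.8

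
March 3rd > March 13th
False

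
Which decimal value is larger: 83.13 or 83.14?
83.14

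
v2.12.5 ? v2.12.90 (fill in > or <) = <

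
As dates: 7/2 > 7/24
False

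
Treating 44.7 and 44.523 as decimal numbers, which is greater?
44.7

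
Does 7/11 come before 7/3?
No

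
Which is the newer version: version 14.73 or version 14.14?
version 14.73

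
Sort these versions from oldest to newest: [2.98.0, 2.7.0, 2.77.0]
[2.7.0, 2.77.0, 2.98.0]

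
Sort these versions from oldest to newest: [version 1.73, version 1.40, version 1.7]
[version 1.7, version 1.40, version 1.73]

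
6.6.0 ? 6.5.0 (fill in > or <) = >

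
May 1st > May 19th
False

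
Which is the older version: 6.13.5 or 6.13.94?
6.13.5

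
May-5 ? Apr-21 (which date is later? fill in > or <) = >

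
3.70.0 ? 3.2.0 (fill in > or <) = >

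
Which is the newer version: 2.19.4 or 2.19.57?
2.19.57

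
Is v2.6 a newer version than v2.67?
No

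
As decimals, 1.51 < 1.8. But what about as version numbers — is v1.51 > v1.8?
True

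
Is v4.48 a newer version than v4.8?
Yes. Version numbers are compared segment by segment as integers, not as decimals: minor version 48 > 8, so v4.48 > v4.8 (even though the decimal 4.48 < 4.8).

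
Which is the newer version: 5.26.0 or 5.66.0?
5.66.0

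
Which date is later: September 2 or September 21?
September 21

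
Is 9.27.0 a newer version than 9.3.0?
Yes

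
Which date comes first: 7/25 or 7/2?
7/2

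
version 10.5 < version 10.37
True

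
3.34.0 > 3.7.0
True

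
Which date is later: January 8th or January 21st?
January 21st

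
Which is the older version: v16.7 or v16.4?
v16.4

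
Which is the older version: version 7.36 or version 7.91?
version 7.36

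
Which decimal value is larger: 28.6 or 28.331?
28.6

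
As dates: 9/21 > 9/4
True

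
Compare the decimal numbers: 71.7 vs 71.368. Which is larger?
71.7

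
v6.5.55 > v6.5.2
True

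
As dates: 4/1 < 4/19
True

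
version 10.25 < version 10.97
True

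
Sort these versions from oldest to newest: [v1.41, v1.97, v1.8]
[v1.8, v1.41, v1.97]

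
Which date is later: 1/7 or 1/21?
1/21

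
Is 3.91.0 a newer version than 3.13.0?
Yes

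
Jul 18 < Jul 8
False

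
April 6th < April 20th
True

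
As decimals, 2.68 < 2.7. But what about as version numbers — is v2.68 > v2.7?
True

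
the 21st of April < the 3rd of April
False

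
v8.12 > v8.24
False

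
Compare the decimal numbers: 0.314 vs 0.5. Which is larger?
0.5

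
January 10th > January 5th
True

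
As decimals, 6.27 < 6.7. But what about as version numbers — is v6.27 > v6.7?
True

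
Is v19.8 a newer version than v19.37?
No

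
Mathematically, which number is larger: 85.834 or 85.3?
85.834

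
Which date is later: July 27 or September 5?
September 5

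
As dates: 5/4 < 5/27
True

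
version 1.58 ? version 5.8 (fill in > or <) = <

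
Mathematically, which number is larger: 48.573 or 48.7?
48.7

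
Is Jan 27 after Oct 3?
No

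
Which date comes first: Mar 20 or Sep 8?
Mar 20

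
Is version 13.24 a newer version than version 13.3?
Yes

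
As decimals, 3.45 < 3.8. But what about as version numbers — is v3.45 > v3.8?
True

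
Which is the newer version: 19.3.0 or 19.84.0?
19.84.0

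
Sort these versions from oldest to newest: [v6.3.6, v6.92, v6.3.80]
[v6.3.6, v6.3.80, v6.92]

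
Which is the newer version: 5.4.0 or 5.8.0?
5.8.0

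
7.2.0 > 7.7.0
False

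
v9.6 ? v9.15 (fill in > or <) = <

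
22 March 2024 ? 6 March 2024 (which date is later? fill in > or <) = >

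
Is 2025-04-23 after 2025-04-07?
Yes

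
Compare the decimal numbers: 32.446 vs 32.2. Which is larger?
32.446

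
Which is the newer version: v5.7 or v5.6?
v5.7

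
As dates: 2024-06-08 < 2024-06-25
True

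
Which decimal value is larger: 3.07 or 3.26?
3.26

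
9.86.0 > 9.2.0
True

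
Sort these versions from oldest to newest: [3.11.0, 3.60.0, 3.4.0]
[3.4.0, 3.11.0, 3.60.0]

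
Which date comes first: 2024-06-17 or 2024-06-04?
2024-06-04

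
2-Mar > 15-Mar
False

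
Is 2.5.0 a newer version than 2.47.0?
No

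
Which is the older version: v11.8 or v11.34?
v11.8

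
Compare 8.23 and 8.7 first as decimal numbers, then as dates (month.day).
As decimals: 8.23 < 8.7. As dates: 8/23 is later than 8/7 (day 23 > day 7).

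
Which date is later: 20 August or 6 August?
20 August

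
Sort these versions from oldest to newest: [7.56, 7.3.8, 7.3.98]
[7.3.8, 7.3.98, 7.56]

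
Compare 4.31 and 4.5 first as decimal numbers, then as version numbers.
As decimals: 4.31 < 4.5. As versions: v4.31 > v4.5 (minor version 31 > 5).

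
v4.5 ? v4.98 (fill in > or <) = <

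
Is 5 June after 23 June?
No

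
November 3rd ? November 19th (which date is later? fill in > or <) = <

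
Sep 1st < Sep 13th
True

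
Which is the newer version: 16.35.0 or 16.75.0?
16.75.0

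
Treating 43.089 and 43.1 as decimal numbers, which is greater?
43.1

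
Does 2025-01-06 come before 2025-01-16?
Yes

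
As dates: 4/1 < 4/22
True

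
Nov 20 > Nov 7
True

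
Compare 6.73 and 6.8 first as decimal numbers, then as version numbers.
As decimals: 6.73 < 6.8. As versions: v6.73 > v6.8 (minor version 73 > 8).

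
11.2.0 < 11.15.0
True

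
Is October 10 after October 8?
Yes. Day 10 comes after day 8 in October — this is a date comparison, not a decimal one (the decimal 10.10 would be smaller than 10.8).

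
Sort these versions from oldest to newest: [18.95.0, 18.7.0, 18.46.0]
[18.7.0, 18.46.0, 18.95.0]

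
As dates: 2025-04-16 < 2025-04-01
False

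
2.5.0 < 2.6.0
True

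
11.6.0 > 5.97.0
True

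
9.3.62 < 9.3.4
False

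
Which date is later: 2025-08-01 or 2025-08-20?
2025-08-20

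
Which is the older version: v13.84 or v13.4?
v13.4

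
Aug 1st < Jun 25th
False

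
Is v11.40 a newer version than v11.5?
Yes. Version numbers are compared segment by segment as integers, not as decimals: minor version 40 > 5, so v11.40 > v11.5 (even though the decimal 11.40 < 11.5).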